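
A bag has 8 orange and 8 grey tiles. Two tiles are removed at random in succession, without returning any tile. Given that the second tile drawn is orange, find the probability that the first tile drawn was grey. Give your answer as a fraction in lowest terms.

8/15

P(first=grey and the second tile drawn is orange) = (8/16)·(8/15) = 4/15.
P(the second tile drawn is orange) = Σ over first color = 7/30 + 4/15 = 1/2.
By Bayes, P(first=grey | the second tile drawn is orange) = 4/15 / 1/2 = 8/15 ≈ 0.5333.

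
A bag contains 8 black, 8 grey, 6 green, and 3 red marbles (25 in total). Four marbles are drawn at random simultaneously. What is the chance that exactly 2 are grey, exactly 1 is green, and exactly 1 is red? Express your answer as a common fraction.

252/6325

Unordered draws without replacement: count favorable combinations over C(25,4).
Favorable = C(8,0) · C(8,2) · C(6,1) · C(3,1) = 504; total = C(25,4) = 12650.
P = 504/12650 = 252/6325 ≈ 0.0398.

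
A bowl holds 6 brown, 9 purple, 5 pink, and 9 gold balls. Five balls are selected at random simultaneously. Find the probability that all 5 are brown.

Unordered draws without replacement: count favorable combinations over C(29,5).
Favorable = C(6,5) · C(9,0) · C(5,0) · C(9,0) = 6; total = C(29,5) = 118755.
P = 6/118755 = 2/39585 ≈ 0.0001.

2/39585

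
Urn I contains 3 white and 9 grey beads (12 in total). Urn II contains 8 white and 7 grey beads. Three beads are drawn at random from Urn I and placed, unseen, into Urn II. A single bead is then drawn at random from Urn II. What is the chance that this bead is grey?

37/72

Condition on how many of the transferred beads are grey (from Urn I: 9 grey of 12; then Urn II has 18 total).
  0 grey: C(9,0)C(3,3)/C(12,3) = 1/220; then P = 7/18
  1 grey: C(9,1)C(3,2)/C(12,3) = 27/220; then P = 8/18
  2 grey: C(9,2)C(3,1)/C(12,3) = 27/55; then P = 9/18
  3 grey: C(9,3)C(3,0)/C(12,3) = 21/55; then P = 10/18
P(grey from Urn II) = 37/72 ≈ 0.5139.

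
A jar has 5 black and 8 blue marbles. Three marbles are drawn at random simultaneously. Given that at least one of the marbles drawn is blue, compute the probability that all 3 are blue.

P(all 3 blue) = C(8,3)/C(13,3) = 28/143; P(at least one blue) = 1 − C(5,3)/C(13,3) = 138/143.
Since 'all 3 blue' ⊆ 'at least one blue', P(all 3 | at least one) = 28/143 / 138/143 = 14/69 ≈ 0.2029.

14/69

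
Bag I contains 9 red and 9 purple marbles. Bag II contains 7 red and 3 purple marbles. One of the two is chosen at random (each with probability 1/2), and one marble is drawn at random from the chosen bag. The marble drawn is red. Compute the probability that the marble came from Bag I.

5/12

P(red | Bag I) = 1/2; P(red | Bag II) = 7/10.
P(red) = 1/2·1/2 + 1/2·7/10 = 3/5.
By Bayes' rule, P(Bag I | red) = 1/4 / 3/5 = 5/12 ≈ 0.4167.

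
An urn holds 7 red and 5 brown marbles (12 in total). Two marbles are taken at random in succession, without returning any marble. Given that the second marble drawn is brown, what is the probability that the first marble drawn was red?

7/11

P(first=red and the second marble drawn is brown) = (7/12)·(5/11) = 35/132.
P(the second marble drawn is brown) = Σ over first color = 35/132 + 5/33 = 5/12.
By Bayes, P(first=red | the second marble drawn is brown) = 35/132 / 5/12 = 7/11 ≈ 0.6364.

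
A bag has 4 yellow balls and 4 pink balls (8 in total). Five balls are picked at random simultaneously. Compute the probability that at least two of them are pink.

13/14

Sum the hypergeometric tail for j = 2,…,4 pink balls.
Favorable = C(4,2)·C(4,3) + C(4,3)·C(4,2) + C(4,4)·C(4,1) = 52; total = C(8,5) = 56.
P = 52/56 = 13/14 ≈ 0.9286.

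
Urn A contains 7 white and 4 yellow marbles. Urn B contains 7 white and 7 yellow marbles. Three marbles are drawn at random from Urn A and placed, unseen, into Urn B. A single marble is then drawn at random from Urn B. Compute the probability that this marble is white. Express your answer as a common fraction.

98/187

Condition on how many of the transferred marbles are white (from Urn A: 7 white of 11; then Urn B has 17 total).
  0 white: C(7,0)C(4,3)/C(11,3) = 4/165; then P = 7/17
  1 white: C(7,1)C(4,2)/C(11,3) = 14/55; then P = 8/17
  2 white: C(7,2)C(4,1)/C(11,3) = 28/55; then P = 9/17
  3 white: C(7,3)C(4,0)/C(11,3) = 7/33; then P = 10/17
P(white from Urn B) = 98/187 ≈ 0.5241.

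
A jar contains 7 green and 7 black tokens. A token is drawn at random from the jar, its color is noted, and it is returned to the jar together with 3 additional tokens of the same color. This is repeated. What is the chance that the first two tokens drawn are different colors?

Either black then green, or green then black; after the first draw the total is 17.
P = (7/14)·(7/17) + (7/14)·(7/17) = 7/17 ≈ 0.4118.

7/17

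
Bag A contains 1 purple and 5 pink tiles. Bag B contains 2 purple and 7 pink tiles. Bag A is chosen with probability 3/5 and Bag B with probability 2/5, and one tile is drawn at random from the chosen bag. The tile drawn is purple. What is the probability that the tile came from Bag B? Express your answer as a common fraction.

8/17

P(purple | Bag A) = 1/6; P(purple | Bag B) = 2/9.
P(purple) = 3/5·1/6 + 2/5·2/9 = 17/90.
By Bayes' rule, P(Bag B | purple) = 4/45 / 17/90 = 8/17 ≈ 0.4706.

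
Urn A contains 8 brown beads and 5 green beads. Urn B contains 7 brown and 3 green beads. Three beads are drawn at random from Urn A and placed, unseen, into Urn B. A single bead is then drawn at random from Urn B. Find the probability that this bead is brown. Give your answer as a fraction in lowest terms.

115/169

Condition on how many of the transferred beads are brown (from Urn A: 8 brown of 13; then Urn B has 13 total).
  0 brown: C(8,0)C(5,3)/C(13,3) = 5/143; then P = 7/13
  1 brown: C(8,1)C(5,2)/C(13,3) = 40/143; then P = 8/13
  2 brown: C(8,2)C(5,1)/C(13,3) = 70/143; then P = 9/13
  3 brown: C(8,3)C(5,0)/C(13,3) = 28/143; then P = 10/13
P(brown from Urn B) = 115/169 ≈ 0.6805.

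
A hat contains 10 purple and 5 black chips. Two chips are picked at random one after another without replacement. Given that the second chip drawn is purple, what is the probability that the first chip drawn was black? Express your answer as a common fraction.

5/14

P(first=black and the second chip drawn is purple) = (5/15)·(10/14) = 5/21.
P(the second chip drawn is purple) = Σ over first color = 3/7 + 5/21 = 2/3.
By Bayes, P(first=black | the second chip drawn is purple) = 5/21 / 2/3 = 5/14 ≈ 0.3571.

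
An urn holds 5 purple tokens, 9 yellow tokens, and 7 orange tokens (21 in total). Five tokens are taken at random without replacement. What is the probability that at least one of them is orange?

Use the complement: P(at least one orange) = 1 − P(no orange).
P(none) = C(14,5)/C(21,5) = 2002/20349.
So P = 1 − 2002/20349 = 2621/2907 ≈ 0.9016.

2621/2907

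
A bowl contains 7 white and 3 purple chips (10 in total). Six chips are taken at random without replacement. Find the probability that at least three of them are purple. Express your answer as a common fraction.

1/6

Sum the hypergeometric tail for j = 3,…,3 purple chips.
Favorable = C(3,3)·C(7,3) = 35; total = C(10,6) = 210.
P = 35/210 = 1/6 ≈ 0.1667.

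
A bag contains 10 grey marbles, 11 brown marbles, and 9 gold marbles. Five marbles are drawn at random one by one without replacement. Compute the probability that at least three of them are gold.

Sum the hypergeometric tail for j = 3,…,5 gold marbles.
Favorable = C(9,3)·C(21,2) + C(9,4)·C(21,1) + C(9,5)·C(21,0) = 20412; total = C(30,5) = 142506.
P = 20412/142506 = 54/377 ≈ 0.1432.

54/377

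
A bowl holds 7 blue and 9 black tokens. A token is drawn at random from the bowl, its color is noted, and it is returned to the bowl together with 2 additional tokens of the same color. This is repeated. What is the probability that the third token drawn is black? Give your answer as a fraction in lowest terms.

Sum over the four possibilities for the first two draws (black/not-black each), tracking how the black count and total change by +2 per draw.
P(third is black) = 9/16 ≈ 0.5625. (In a Pólya urn every draw has the same marginal probability 9/16.)

9/16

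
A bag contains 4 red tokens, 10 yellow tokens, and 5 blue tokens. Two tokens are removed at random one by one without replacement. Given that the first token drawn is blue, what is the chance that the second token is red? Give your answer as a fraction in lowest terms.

After removing 1 blue, the bag has 4 red out of 18 remaining.
P(second is red | given) = 4/18 = 2/9 ≈ 0.2222.

2/9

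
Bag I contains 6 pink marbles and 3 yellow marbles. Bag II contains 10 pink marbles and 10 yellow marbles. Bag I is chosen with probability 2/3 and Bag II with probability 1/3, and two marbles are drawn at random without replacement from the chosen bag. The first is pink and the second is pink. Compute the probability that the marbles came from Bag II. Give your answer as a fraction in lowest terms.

P(E | Bag I) = 5/12; P(E | Bag II) = 9/38.
P(E) = 2/3·5/12 + 1/3·9/38 = 61/171.
By Bayes' rule, P(Bag II | E) = 3/38 / 61/171 = 27/122 ≈ 0.2213.

27/122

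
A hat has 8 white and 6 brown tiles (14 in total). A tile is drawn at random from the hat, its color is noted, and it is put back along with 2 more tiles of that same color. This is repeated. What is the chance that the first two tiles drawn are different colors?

Either brown then white, or white then brown; after the first draw the total is 16.
P = (6/14)·(8/16) + (8/14)·(6/16) = 3/7 ≈ 0.4286.

3/7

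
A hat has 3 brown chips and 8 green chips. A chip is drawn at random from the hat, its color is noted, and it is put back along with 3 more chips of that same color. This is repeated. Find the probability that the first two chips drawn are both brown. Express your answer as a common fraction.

9/77

After a brown draw the hat holds 6 brown out of 14.
P = (3/11)·(6/14) = 9/77 ≈ 0.1169.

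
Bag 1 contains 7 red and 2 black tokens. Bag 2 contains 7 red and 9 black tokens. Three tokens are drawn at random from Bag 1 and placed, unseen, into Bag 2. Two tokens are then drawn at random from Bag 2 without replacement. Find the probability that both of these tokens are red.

Condition on how many of the transferred tokens are red (from Bag 1: 7 red of 9; then Bag 2 has 19 total).
  1 red: C(7,1)C(2,2)/C(9,3) = 1/12; then P = C(8,2)/C(19,2) = 28/171
  2 red: C(7,2)C(2,1)/C(9,3) = 1/2; then P = C(9,2)/C(19,2) = 4/19
  3 red: C(7,3)C(2,0)/C(9,3) = 5/12; then P = C(10,2)/C(19,2) = 5/19
P(both red) = 469/2052 ≈ 0.2286.

469/2052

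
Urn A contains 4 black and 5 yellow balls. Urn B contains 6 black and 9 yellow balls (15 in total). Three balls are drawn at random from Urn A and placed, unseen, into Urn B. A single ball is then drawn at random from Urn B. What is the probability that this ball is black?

11/27

Condition on how many of the transferred balls are black (from Urn A: 4 black of 9; then Urn B has 18 total).
  0 black: C(4,0)C(5,3)/C(9,3) = 5/42; then P = 6/18
  1 black: C(4,1)C(5,2)/C(9,3) = 10/21; then P = 7/18
  2 black: C(4,2)C(5,1)/C(9,3) = 5/14; then P = 8/18
  3 black: C(4,3)C(5,0)/C(9,3) = 1/21; then P = 9/18
P(black from Urn B) = 11/27 ≈ 0.4074.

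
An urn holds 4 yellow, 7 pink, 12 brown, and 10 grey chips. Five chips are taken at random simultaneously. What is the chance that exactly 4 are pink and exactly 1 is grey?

175/118668

Unordered draws without replacement: count favorable combinations over C(33,5).
Favorable = C(4,0) · C(7,4) · C(12,0) · C(10,1) = 350; total = C(33,5) = 237336.
P = 350/237336 = 175/118668 ≈ 0.0015.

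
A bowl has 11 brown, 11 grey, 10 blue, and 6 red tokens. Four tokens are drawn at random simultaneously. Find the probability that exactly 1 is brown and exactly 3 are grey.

Unordered draws without replacement: count favorable combinations over C(38,4).
Favorable = C(11,1) · C(11,3) · C(10,0) · C(6,0) = 1815; total = C(38,4) = 73815.
P = 1815/73815 = 121/4921 ≈ 0.0246.

121/4921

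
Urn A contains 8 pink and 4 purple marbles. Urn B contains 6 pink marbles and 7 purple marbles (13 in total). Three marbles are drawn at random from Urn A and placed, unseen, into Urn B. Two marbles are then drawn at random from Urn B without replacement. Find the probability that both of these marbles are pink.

Condition on how many of the transferred marbles are pink (from Urn A: 8 pink of 12; then Urn B has 16 total).
  0 pink: C(8,0)C(4,3)/C(12,3) = 1/55; then P = C(6,2)/C(16,2) = 1/8
  1 pink: C(8,1)C(4,2)/C(12,3) = 12/55; then P = C(7,2)/C(16,2) = 7/40
  2 pink: C(8,2)C(4,1)/C(12,3) = 28/55; then P = C(8,2)/C(16,2) = 7/30
  3 pink: C(8,3)C(4,0)/C(12,3) = 14/55; then P = C(9,2)/C(16,2) = 3/10
P(both pink) = 311/1320 ≈ 0.2356.

311/1320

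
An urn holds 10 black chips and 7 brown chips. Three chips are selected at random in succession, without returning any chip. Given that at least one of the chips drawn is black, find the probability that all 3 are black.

P(all 3 black) = C(10,3)/C(17,3) = 3/17; P(at least one black) = 1 − C(7,3)/C(17,3) = 129/136.
Since 'all 3 black' ⊆ 'at least one black', P(all 3 | at least one) = 3/17 / 129/136 = 8/43 ≈ 0.1860.

8/43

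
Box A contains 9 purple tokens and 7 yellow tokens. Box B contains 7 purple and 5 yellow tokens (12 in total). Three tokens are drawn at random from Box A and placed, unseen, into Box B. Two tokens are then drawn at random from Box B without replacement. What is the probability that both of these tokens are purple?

Condition on how many of the transferred tokens are purple (from Box A: 9 purple of 16; then Box B has 15 total).
  0 purple: C(9,0)C(7,3)/C(16,3) = 1/16; then P = C(7,2)/C(15,2) = 1/5
  1 purple: C(9,1)C(7,2)/C(16,3) = 27/80; then P = C(8,2)/C(15,2) = 4/15
  2 purple: C(9,2)C(7,1)/C(16,3) = 9/20; then P = C(9,2)/C(15,2) = 12/35
  3 purple: C(9,3)C(7,0)/C(16,3) = 3/20; then P = C(10,2)/C(15,2) = 3/7
P(both purple) = 899/2800 ≈ 0.3211.

899/2800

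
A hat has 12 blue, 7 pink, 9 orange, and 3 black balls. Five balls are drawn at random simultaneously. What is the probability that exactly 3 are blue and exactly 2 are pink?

Unordered draws without replacement: count favorable combinations over C(31,5).
Favorable = C(12,3) · C(7,2) · C(9,0) · C(3,0) = 4620; total = C(31,5) = 169911.
P = 4620/169911 = 220/8091 ≈ 0.0272.

220/8091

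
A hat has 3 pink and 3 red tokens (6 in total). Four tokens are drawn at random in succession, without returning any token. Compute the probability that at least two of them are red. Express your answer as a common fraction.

4/5

Sum the hypergeometric tail for j = 2,…,3 red tokens.
Favorable = C(3,2)·C(3,2) + C(3,3)·C(3,1) = 12; total = C(6,4) = 15.
P = 12/15 = 4/5 ≈ 0.8000.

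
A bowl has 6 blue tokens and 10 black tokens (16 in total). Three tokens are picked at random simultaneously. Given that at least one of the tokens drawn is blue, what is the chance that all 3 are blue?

1/22

P(all 3 blue) = C(6,3)/C(16,3) = 1/28; P(at least one blue) = 1 − C(10,3)/C(16,3) = 11/14.
Since 'all 3 blue' ⊆ 'at least one blue', P(all 3 | at least one) = 1/28 / 11/14 = 1/22 ≈ 0.0455.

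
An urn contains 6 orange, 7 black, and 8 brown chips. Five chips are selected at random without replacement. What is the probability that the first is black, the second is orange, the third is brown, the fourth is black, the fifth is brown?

Multiply the conditional probability of each draw in order, without replacement, so each draw removes one from its color and from the total.
P = (7/21) · (6/20) · (8/19) · (6/18) · (7/17) = 28/4845 ≈ 0.0058.

28/4845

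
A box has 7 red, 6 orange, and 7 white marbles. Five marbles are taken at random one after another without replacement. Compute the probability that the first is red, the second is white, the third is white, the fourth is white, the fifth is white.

49/15504

Multiply the conditional probability of each draw in order, without replacement, so each draw removes one from its color and from the total.
P = (7/20) · (7/19) · (6/18) · (5/17) · (4/16) = 49/15504 ≈ 0.0032.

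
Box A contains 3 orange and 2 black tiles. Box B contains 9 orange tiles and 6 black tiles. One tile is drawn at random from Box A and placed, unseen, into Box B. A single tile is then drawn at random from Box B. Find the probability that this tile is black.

2/5

Condition on how many of the transferred tiles are black (from Box A: 2 black of 5; then Box B has 16 total).
  0 black: C(2,0)C(3,1)/C(5,1) = 3/5; then P = 6/16
  1 black: C(2,1)C(3,0)/C(5,1) = 2/5; then P = 7/16
P(black from Box B) = 2/5 ≈ 0.4000.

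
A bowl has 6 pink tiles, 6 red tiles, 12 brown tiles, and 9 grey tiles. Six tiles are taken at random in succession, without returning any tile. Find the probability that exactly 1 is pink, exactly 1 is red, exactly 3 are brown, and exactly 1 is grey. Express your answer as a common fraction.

Unordered draws without replacement: count favorable combinations over C(33,6).
Favorable = C(6,1) · C(6,1) · C(12,3) · C(9,1) = 71280; total = C(33,6) = 1107568.
P = 71280/1107568 = 405/6293 ≈ 0.0644.

405/6293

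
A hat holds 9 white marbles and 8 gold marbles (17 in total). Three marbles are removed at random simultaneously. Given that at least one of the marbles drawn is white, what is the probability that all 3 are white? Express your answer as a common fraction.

P(all 3 white) = C(9,3)/C(17,3) = 21/170; P(at least one white) = 1 − C(8,3)/C(17,3) = 78/85.
Since 'all 3 white' ⊆ 'at least one white', P(all 3 | at least one) = 21/170 / 78/85 = 7/52 ≈ 0.1346.

7/52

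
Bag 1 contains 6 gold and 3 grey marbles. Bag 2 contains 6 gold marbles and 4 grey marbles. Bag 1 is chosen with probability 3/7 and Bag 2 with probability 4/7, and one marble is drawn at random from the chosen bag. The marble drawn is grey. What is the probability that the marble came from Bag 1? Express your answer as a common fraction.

5/13

P(grey | Bag 1) = 1/3; P(grey | Bag 2) = 2/5.
P(grey) = 3/7·1/3 + 4/7·2/5 = 13/35.
By Bayes' rule, P(Bag 1 | grey) = 1/7 / 13/35 = 5/13 ≈ 0.3846.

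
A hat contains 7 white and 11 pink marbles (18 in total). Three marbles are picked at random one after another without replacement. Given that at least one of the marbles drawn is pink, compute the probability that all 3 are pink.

P(all 3 pink) = C(11,3)/C(18,3) = 55/272; P(at least one pink) = 1 − C(7,3)/C(18,3) = 781/816.
Since 'all 3 pink' ⊆ 'at least one pink', P(all 3 | at least one) = 55/272 / 781/816 = 15/71 ≈ 0.2113.

15/71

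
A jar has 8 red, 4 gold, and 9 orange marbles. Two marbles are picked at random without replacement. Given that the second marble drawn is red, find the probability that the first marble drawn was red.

P(first=red and the second marble drawn is red) = (8/21)·(7/20) = 2/15.
P(the second marble drawn is red) = Σ over first color = 2/15 + 8/105 + 6/35 = 8/21.
By Bayes, P(first=red | the second marble drawn is red) = 2/15 / 8/21 = 7/20 ≈ 0.3500.

7/20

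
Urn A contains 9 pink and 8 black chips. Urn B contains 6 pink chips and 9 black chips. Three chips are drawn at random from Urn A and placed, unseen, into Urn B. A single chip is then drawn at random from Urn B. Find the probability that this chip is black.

59/102

Condition on how many of the transferred chips are black (from Urn A: 8 black of 17; then Urn B has 18 total).
  0 black: C(8,0)C(9,3)/C(17,3) = 21/170; then P = 9/18
  1 black: C(8,1)C(9,2)/C(17,3) = 36/85; then P = 10/18
  2 black: C(8,2)C(9,1)/C(17,3) = 63/170; then P = 11/18
  3 black: C(8,3)C(9,0)/C(17,3) = 7/85; then P = 12/18
P(black from Urn B) = 59/102 ≈ 0.5784.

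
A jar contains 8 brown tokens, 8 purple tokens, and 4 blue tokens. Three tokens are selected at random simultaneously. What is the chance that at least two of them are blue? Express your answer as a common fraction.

5/57

Sum the hypergeometric tail for j = 2,…,3 blue tokens.
Favorable = C(4,2)·C(16,1) + C(4,3)·C(16,0) = 100; total = C(20,3) = 1140.
P = 100/1140 = 5/57 ≈ 0.0877.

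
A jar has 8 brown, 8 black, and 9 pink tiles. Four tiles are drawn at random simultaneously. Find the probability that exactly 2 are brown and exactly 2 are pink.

Unordered draws without replacement: count favorable combinations over C(25,4).
Favorable = C(8,2) · C(8,0) · C(9,2) = 1008; total = C(25,4) = 12650.
P = 1008/12650 = 504/6325 ≈ 0.0797.

504/6325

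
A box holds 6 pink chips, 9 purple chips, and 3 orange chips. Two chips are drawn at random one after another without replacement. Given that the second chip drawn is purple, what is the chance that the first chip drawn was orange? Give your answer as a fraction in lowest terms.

3/17

P(first=orange and the second chip drawn is purple) = (3/18)·(9/17) = 3/34.
P(the second chip drawn is purple) = Σ over first color = 3/17 + 4/17 + 3/34 = 1/2.
By Bayes, P(first=orange | the second chip drawn is purple) = 3/34 / 1/2 = 3/17 ≈ 0.1765.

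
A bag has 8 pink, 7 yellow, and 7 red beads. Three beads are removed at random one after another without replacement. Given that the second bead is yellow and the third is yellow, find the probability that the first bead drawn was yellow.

P(first=yellow and the second bead is yellow and the third is yellow) = (7/22)·(6/21)·(5/20) = 1/44.
P(E) = Σ over first color = 2/55 + 1/44 + 7/220 = 1/11.
By Bayes, P(first=yellow | E) = 1/44 / 1/11 = 1/4 ≈ 0.2500.

1/4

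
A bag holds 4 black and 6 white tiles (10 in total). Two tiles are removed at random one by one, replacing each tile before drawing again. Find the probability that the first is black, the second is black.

Multiply the conditional probability of each draw in order, with replacement (the composition resets each draw).
P = (4/10) · (4/10) = 4/25 ≈ 0.1600.

4/25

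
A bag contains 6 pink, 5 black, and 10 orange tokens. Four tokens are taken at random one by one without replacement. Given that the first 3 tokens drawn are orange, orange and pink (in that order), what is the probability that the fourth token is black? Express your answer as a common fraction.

After removing 1 pink, 2 orange, the bag has 5 black out of 18 remaining.
P(fourth is black | given) = 5/18 ≈ 0.2778.

5/18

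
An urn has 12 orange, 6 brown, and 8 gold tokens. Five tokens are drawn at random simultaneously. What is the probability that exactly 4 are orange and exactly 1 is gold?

Unordered draws without replacement: count favorable combinations over C(26,5).
Favorable = C(12,4) · C(6,0) · C(8,1) = 3960; total = C(26,5) = 65780.
P = 3960/65780 = 18/299 ≈ 0.0602.

18/299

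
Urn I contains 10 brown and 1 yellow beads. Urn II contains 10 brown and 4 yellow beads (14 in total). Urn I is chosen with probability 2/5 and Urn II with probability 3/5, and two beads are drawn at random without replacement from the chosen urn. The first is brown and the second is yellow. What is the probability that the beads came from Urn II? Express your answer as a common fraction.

330/421

P(E | Urn I) = 1/11; P(E | Urn II) = 20/91.
P(E) = 2/5·1/11 + 3/5·20/91 = 842/5005.
By Bayes' rule, P(Urn II | E) = 12/91 / 842/5005 = 330/421 ≈ 0.7838.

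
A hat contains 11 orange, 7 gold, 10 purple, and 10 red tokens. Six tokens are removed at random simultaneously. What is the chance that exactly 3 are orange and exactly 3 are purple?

Unordered draws without replacement: count favorable combinations over C(38,6).
Favorable = C(11,3) · C(7,0) · C(10,3) · C(10,0) = 19800; total = C(38,6) = 2760681.
P = 19800/2760681 = 600/83657 ≈ 0.0072.

600/83657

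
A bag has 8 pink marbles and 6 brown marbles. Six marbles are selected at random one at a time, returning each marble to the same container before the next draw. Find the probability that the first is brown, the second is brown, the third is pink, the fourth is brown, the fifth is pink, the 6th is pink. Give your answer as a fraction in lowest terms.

Multiply the conditional probability of each draw in order, with replacement (the composition resets each draw).
P = (6/14) · (6/14) · (8/14) · (6/14) · (8/14) · (8/14) = 1728/117649 ≈ 0.0147.

1728/117649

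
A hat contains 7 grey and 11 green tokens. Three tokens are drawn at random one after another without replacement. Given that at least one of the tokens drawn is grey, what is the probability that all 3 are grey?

5/93

P(all 3 grey) = C(7,3)/C(18,3) = 35/816; P(at least one grey) = 1 − C(11,3)/C(18,3) = 217/272.
Since 'all 3 grey' ⊆ 'at least one grey', P(all 3 | at least one) = 35/816 / 217/272 = 5/93 ≈ 0.0538.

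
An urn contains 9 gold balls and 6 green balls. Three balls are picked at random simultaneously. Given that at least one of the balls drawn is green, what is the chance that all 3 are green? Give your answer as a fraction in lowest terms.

20/371

P(all 3 green) = C(6,3)/C(15,3) = 4/91; P(at least one green) = 1 − C(9,3)/C(15,3) = 53/65.
Since 'all 3 green' ⊆ 'at least one green', P(all 3 | at least one) = 4/91 / 53/65 = 20/371 ≈ 0.0539.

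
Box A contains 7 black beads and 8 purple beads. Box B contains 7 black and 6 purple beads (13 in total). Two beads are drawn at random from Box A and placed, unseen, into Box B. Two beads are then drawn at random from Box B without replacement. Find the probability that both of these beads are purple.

Condition on how many of the transferred beads are purple (from Box A: 8 purple of 15; then Box B has 15 total).
  0 purple: C(8,0)C(7,2)/C(15,2) = 1/5; then P = C(6,2)/C(15,2) = 1/7
  1 purple: C(8,1)C(7,1)/C(15,2) = 8/15; then P = C(7,2)/C(15,2) = 1/5
  2 purple: C(8,2)C(7,0)/C(15,2) = 4/15; then P = C(8,2)/C(15,2) = 4/15
P(both purple) = 13/63 ≈ 0.2063.

13/63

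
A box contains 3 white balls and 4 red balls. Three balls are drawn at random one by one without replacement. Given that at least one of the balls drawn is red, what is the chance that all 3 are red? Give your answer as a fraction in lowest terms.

2/17

P(all 3 red) = C(4,3)/C(7,3) = 4/35; P(at least one red) = 1 − C(3,3)/C(7,3) = 34/35.
Since 'all 3 red' ⊆ 'at least one red', P(all 3 | at least one) = 4/35 / 34/35 = 2/17 ≈ 0.1176.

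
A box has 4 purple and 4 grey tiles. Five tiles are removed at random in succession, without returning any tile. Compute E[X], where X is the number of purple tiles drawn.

By linearity of expectation, E[X] = Σ P(draw i is purple); by symmetry each draw (even without replacement) has P(purple) = 4/8.
E[X] = 5 · 4/8 = 5/2 ≈ 2.5000.

5/2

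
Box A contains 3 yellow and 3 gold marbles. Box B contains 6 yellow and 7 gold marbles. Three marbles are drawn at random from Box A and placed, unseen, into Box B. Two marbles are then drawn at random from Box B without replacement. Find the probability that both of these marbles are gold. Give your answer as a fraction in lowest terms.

107/400

Condition on how many of the transferred marbles are gold (from Box A: 3 gold of 6; then Box B has 16 total).
  0 gold: C(3,0)C(3,3)/C(6,3) = 1/20; then P = C(7,2)/C(16,2) = 7/40
  1 gold: C(3,1)C(3,2)/C(6,3) = 9/20; then P = C(8,2)/C(16,2) = 7/30
  2 gold: C(3,2)C(3,1)/C(6,3) = 9/20; then P = C(9,2)/C(16,2) = 3/10
  3 gold: C(3,3)C(3,0)/C(6,3) = 1/20; then P = C(10,2)/C(16,2) = 3/8
P(both gold) = 107/400 ≈ 0.2675.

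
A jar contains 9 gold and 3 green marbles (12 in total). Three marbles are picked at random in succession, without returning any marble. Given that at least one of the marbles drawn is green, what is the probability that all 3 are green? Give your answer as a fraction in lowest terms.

1/136

P(all 3 green) = C(3,3)/C(12,3) = 1/220; P(at least one green) = 1 − C(9,3)/C(12,3) = 34/55.
Since 'all 3 green' ⊆ 'at least one green', P(all 3 | at least one) = 1/220 / 34/55 = 1/136 ≈ 0.0074.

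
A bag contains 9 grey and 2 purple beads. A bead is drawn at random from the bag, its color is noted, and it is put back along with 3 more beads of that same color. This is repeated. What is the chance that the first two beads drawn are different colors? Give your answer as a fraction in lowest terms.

Either grey then purple, or purple then grey; after the first draw the total is 14.
P = (9/11)·(2/14) + (2/11)·(9/14) = 18/77 ≈ 0.2338.

18/77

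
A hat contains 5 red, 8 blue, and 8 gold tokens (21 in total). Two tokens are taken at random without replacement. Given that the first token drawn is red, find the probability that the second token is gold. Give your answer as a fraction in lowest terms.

After removing 1 red, the hat has 8 gold out of 20 remaining.
P(second is gold | given) = 8/20 = 2/5 ≈ 0.4000.

2/5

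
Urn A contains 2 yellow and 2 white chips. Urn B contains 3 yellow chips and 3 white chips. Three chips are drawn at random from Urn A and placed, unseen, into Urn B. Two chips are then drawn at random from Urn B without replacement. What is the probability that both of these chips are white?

2/9

Condition on how many of the transferred chips are white (from Urn A: 2 white of 4; then Urn B has 9 total).
  1 white: C(2,1)C(2,2)/C(4,3) = 1/2; then P = C(4,2)/C(9,2) = 1/6
  2 white: C(2,2)C(2,1)/C(4,3) = 1/2; then P = C(5,2)/C(9,2) = 5/18
P(both white) = 2/9 ≈ 0.2222.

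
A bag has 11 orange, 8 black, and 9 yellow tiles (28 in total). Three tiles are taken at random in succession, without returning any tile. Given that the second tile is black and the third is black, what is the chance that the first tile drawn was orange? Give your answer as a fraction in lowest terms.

11/26

P(first=orange and the second tile is black and the third is black) = (11/28)·(8/27)·(7/26) = 11/351.
P(E) = Σ over first color = 11/351 + 2/117 + 1/39 = 2/27.
By Bayes, P(first=orange | E) = 11/351 / 2/27 = 11/26 ≈ 0.4231.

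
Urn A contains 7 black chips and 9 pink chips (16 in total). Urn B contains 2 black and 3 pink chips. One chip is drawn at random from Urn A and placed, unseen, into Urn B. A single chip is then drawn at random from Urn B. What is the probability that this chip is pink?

19/32

Condition on how many of the transferred chips are pink (from Urn A: 9 pink of 16; then Urn B has 6 total).
  0 pink: C(9,0)C(7,1)/C(16,1) = 7/16; then P = 3/6
  1 pink: C(9,1)C(7,0)/C(16,1) = 9/16; then P = 4/6
P(pink from Urn B) = 19/32 ≈ 0.5938.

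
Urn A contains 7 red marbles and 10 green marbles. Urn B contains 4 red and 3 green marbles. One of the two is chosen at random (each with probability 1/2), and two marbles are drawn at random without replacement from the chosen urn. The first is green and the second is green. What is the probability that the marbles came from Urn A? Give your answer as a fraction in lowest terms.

315/451

P(E | Urn A) = 45/136; P(E | Urn B) = 1/7.
P(E) = 1/2·45/136 + 1/2·1/7 = 451/1904.
By Bayes' rule, P(Urn A | E) = 45/272 / 451/1904 = 315/451 ≈ 0.6984.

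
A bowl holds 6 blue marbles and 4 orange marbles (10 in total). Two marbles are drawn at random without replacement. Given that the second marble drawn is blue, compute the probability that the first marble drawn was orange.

P(first=orange and the second marble drawn is blue) = (4/10)·(6/9) = 4/15.
P(the second marble drawn is blue) = Σ over first color = 1/3 + 4/15 = 3/5.
By Bayes, P(first=orange | the second marble drawn is blue) = 4/15 / 3/5 = 4/9 ≈ 0.4444.

4/9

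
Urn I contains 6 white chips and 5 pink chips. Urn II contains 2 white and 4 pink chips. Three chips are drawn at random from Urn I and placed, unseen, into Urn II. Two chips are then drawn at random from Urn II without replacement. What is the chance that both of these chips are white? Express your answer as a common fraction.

Condition on how many of the transferred chips are white (from Urn I: 6 white of 11; then Urn II has 9 total).
  0 white: C(6,0)C(5,3)/C(11,3) = 2/33; then P = C(2,2)/C(9,2) = 1/36
  1 white: C(6,1)C(5,2)/C(11,3) = 4/11; then P = C(3,2)/C(9,2) = 1/12
  2 white: C(6,2)C(5,1)/C(11,3) = 5/11; then P = C(4,2)/C(9,2) = 1/6
  3 white: C(6,3)C(5,0)/C(11,3) = 4/33; then P = C(5,2)/C(9,2) = 5/18
P(both white) = 14/99 ≈ 0.1414.

14/99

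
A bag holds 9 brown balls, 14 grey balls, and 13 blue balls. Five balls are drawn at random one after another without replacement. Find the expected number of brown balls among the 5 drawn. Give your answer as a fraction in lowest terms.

5/4

By linearity of expectation, E[X] = Σ P(draw i is brown); by symmetry each draw (even without replacement) has P(brown) = 9/36.
E[X] = 5 · 9/36 = 5/4 ≈ 1.2500.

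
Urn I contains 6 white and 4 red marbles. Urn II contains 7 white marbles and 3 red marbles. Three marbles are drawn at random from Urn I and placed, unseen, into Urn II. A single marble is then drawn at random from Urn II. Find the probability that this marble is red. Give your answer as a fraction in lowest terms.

Condition on how many of the transferred marbles are red (from Urn I: 4 red of 10; then Urn II has 13 total).
  0 red: C(4,0)C(6,3)/C(10,3) = 1/6; then P = 3/13
  1 red: C(4,1)C(6,2)/C(10,3) = 1/2; then P = 4/13
  2 red: C(4,2)C(6,1)/C(10,3) = 3/10; then P = 5/13
  3 red: C(4,3)C(6,0)/C(10,3) = 1/30; then P = 6/13
P(red from Urn II) = 21/65 ≈ 0.3231.

21/65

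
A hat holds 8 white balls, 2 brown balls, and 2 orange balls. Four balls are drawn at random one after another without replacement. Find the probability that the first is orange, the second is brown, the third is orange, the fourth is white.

Multiply the conditional probability of each draw in order, without replacement, so each draw removes one from its color and from the total.
P = (2/12) · (2/11) · (1/10) · (8/9) = 4/1485 ≈ 0.0027.

4/1485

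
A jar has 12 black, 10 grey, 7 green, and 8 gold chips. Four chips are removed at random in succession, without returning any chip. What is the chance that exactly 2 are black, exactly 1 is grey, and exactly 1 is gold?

Unordered draws without replacement: count favorable combinations over C(37,4).
Favorable = C(12,2) · C(10,1) · C(7,0) · C(8,1) = 5280; total = C(37,4) = 66045.
P = 5280/66045 = 352/4403 ≈ 0.0799.

352/4403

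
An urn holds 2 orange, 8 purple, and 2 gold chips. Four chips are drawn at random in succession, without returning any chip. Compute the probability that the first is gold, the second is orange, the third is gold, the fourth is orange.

1/2970

Multiply the conditional probability of each draw in order, without replacement, so each draw removes one from its color and from the total.
P = (2/12) · (2/11) · (1/10) · (1/9) = 1/2970 ≈ 0.0003.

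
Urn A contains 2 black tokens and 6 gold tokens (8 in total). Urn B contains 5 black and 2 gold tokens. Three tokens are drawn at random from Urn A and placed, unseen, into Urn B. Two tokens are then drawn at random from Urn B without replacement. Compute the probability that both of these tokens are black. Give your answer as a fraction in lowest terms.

Condition on how many of the transferred tokens are black (from Urn A: 2 black of 8; then Urn B has 10 total).
  0 black: C(2,0)C(6,3)/C(8,3) = 5/14; then P = C(5,2)/C(10,2) = 2/9
  1 black: C(2,1)C(6,2)/C(8,3) = 15/28; then P = C(6,2)/C(10,2) = 1/3
  2 black: C(2,2)C(6,1)/C(8,3) = 3/28; then P = C(7,2)/C(10,2) = 7/15
P(both black) = 97/315 ≈ 0.3079.

97/315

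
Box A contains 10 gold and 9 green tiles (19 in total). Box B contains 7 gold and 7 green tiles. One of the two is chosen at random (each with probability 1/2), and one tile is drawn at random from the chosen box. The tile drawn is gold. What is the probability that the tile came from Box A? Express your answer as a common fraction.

P(gold | Box A) = 10/19; P(gold | Box B) = 1/2.
P(gold) = 1/2·10/19 + 1/2·1/2 = 39/76.
By Bayes' rule, P(Box A | gold) = 5/19 / 39/76 = 20/39 ≈ 0.5128.

20/39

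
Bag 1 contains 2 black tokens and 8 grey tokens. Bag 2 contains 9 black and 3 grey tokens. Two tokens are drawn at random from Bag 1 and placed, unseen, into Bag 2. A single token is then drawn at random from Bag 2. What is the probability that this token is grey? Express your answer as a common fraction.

Condition on how many of the transferred tokens are grey (from Bag 1: 8 grey of 10; then Bag 2 has 14 total).
  0 grey: C(8,0)C(2,2)/C(10,2) = 1/45; then P = 3/14
  1 grey: C(8,1)C(2,1)/C(10,2) = 16/45; then P = 4/14
  2 grey: C(8,2)C(2,0)/C(10,2) = 28/45; then P = 5/14
P(grey from Bag 2) = 23/70 ≈ 0.3286.

23/70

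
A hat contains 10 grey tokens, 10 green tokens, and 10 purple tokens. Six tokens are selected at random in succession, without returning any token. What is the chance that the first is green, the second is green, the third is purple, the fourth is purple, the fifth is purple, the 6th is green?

16/13195

Multiply the conditional probability of each draw in order, without replacement, so each draw removes one from its color and from the total.
P = (10/30) · (9/29) · (10/28) · (9/27) · (8/26) · (8/25) = 16/13195 ≈ 0.0012.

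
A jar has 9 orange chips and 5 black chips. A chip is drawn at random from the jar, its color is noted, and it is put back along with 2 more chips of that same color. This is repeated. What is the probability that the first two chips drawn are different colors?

45/112

Either orange then black, or black then orange; after the first draw the total is 16.
P = (9/14)·(5/16) + (5/14)·(9/16) = 45/112 ≈ 0.4018.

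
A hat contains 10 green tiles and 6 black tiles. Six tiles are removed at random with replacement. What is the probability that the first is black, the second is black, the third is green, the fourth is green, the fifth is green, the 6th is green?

Multiply the conditional probability of each draw in order, with replacement (the composition resets each draw).
P = (6/16) · (6/16) · (10/16) · (10/16) · (10/16) · (10/16) = 5625/262144 ≈ 0.0215.

5625/262144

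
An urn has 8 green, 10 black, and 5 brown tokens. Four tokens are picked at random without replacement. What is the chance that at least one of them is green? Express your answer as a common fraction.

214/253

Use the complement: P(at least one green) = 1 − P(no green).
P(none) = C(15,4)/C(23,4) = 1365/8855.
So P = 1 − 1365/8855 = 214/253 ≈ 0.8458.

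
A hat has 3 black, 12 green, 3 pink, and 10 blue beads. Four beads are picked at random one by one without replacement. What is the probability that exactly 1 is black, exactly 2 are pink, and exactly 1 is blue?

Unordered draws without replacement: count favorable combinations over C(28,4).
Favorable = C(3,1) · C(12,0) · C(3,2) · C(10,1) = 90; total = C(28,4) = 20475.
P = 90/20475 = 2/455 ≈ 0.0044.

2/455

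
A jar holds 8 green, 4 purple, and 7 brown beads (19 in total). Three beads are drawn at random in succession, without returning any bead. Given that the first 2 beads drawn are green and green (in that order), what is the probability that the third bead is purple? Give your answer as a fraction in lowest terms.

4/17

After removing 2 green, the jar has 4 purple out of 17 remaining.
P(third is purple | given) = 4/17 ≈ 0.2353.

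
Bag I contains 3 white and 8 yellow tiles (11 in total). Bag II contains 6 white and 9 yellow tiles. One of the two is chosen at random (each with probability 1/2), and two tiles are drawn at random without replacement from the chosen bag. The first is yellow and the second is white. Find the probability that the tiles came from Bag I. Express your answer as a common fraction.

28/61

P(E | Bag I) = 12/55; P(E | Bag II) = 9/35.
P(E) = 1/2·12/55 + 1/2·9/35 = 183/770.
By Bayes' rule, P(Bag I | E) = 6/55 / 183/770 = 28/61 ≈ 0.4590.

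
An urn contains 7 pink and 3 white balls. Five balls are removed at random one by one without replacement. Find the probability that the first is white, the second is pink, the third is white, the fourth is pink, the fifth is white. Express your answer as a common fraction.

Multiply the conditional probability of each draw in order, without replacement, so each draw removes one from its color and from the total.
P = (3/10) · (7/9) · (2/8) · (6/7) · (1/6) = 1/120 ≈ 0.0083.

1/120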